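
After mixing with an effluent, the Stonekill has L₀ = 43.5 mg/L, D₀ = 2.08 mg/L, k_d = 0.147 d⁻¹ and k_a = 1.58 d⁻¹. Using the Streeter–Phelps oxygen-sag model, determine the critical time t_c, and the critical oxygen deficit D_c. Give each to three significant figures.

t_c ≈ 1.22 d; D_c ≈ 3.38 mg/L

t_c = [1/(k_a−k_d)] ln[(k_a/k_d)(1 − D₀(k_a−k_d)/(k_d L₀))]
= [1/(1.58−0.147)] ln[(1.58/0.147)(1 − 2.08×1.433/(0.147×43.5))]
= (1/1.433) ln[10.75 × 0.5339] = 0.6978 × ln(5.738) = 0.6978 × 1.747 = 1.219 d.
D_c = (k_d/k_a) L₀ e^(−k_d t_c) = (0.147/1.58) × 43.5 × e^(−0.147×1.219) = 0.09304 × 43.5 × 0.8359 = 3.383 mg/L.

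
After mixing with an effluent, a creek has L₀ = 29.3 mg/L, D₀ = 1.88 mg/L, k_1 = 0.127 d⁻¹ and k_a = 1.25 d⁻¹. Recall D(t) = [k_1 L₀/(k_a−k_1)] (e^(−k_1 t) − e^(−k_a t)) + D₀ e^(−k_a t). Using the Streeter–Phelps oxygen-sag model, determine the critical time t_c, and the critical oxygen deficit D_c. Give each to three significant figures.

t_c = [1/(k_a−k_1)] ln[(k_a/k_1)(1 − D₀(k_a−k_1)/(k_1 L₀))]
= [1/(1.25−0.127)] ln[(1.25/0.127)(1 − 1.88×1.123/(0.127×29.3))]
= (1/1.123) ln[9.843 × 0.4326] = 0.8905 × ln(4.258) = 0.8905 × 1.449 = 1.290 d.
L(t_c) = L₀ e^(−k_1 t_c) = 29.3 × 0.8489 = 24.87 mg/L, and at the critical point k_a D_c = k_1 L, so D_c = (0.127/1.25) × 24.87 = 2.527 mg/L.

t_c ≈ 1.29 d; D_c ≈ 2.53 mg/L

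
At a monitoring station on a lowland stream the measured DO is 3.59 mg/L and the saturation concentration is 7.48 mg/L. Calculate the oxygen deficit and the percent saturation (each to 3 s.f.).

D = C_s − C = 7.48 − 3.59 = 3.89 mg/L.
% saturation = 3.59/7.48 × 100 = 48.0 %.

D ≈ 3.89 mg/L; 48.0 % saturation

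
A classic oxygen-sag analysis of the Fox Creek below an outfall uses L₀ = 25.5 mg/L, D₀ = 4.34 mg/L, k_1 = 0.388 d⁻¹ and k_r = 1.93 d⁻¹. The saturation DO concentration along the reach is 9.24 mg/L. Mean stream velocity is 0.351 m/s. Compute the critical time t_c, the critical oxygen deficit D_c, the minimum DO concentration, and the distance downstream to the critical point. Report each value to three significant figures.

t_c ≈ 0.309 d; D_c ≈ 4.55 mg/L; min DO ≈ 4.69 mg/L; x_c ≈ 9.36 km

t_c = [1/(k_r−k_1)] ln[(k_r/k_1)(1 − D₀(k_r−k_1)/(k_1 L₀))]
= [1/(1.93−0.388)] ln[(1.93/0.388)(1 − 4.34×1.542/(0.388×25.5))]
= (1/1.542) ln[4.974 × 0.3236] = 0.6485 × ln(1.610) = 0.6485 × 0.4760 = 0.3087 d.
D_c = (k_1/k_r) L₀ e^(−k_1 t_c) = (0.388/1.93) × 25.5 × e^(−0.388×0.3087) = 0.2010 × 25.5 × 0.8871 = 4.548 mg/L.
Minimum DO = C_s − D_c = 9.24 − 4.548 = 4.692 mg/L.
x_c = v t_c = 0.351 m/s × 0.3087 d × 86400 s/d = 9362 m ≈ 9.36 km.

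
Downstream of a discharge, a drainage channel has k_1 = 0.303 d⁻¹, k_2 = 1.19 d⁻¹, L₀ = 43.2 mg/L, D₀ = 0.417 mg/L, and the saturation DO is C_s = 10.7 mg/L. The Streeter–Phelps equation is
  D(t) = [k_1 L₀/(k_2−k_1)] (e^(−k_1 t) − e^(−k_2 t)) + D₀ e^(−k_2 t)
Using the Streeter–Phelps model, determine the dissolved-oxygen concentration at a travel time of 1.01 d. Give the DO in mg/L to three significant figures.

k_1 L₀/(k_2−k_1) = 0.303×43.2/(1.19−0.303) = 13.09/0.8870 = 14.76 mg/L.
e^(−k_1 t) = e^(−0.303×1.010) = 0.7364; e^(−k_2 t) = e^(−1.19×1.010) = 0.3006.
D = 14.76 × (0.7364 − 0.3006) + 0.417 × 0.3006 = 6.430 + 0.1254 = 6.556 mg/L.
DO = C_s − D = 10.7 − 6.556 = 4.144 mg/L.

DO ≈ 4.14 mg/L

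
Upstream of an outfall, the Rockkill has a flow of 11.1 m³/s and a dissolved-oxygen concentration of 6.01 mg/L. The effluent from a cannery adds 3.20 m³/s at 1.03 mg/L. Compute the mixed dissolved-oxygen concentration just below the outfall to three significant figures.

Flow-weighted mixing: C = (Q_r C_r + Q_w C_w)/(Q_r + Q_w)
= (11.1×6.01 + 3.20×1.03)/(11.1 + 3.20) = 70.01/14.30 = 4.896 mg/L.

4.90 mg/L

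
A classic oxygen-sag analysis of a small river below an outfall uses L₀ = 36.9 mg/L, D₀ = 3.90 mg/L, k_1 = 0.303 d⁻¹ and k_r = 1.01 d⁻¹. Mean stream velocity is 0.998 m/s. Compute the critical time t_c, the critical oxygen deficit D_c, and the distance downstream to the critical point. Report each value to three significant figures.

t_c = [1/(k_r−k_1)] ln[(k_r/k_1)(1 − D₀(k_r−k_1)/(k_1 L₀))]
= [1/(1.01−0.303)] ln[(1.01/0.303)(1 − 3.90×0.7070/(0.303×36.9))]
= (1/0.7070) ln[3.333 × 0.7534] = 1.414 × ln(2.511) = 1.414 × 0.9208 = 1.302 d.
L(t_c) = L₀ e^(−k_1 t_c) = 36.9 × 0.6739 = 24.87 mg/L, and at the critical point k_r D_c = k_1 L, so D_c = (0.303/1.01) × 24.87 = 7.460 mg/L.
x_c = v t_c = 0.998 m/s × 1.302 d × 86400 s/d = 112300 m ≈ 112 km.

t_c ≈ 1.30 d; D_c ≈ 7.46 mg/L; x_c ≈ 112 km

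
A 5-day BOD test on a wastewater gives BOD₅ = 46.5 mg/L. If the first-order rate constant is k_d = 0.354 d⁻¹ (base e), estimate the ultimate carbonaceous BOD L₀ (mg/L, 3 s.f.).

BOD₅ = L₀(1 − e^(−5k_d)) ⇒ L₀ = BOD₅ / (1 − e^(−5×0.354))
= 46.5 / (1 − 0.1703) = 46.5 / 0.8297 = 56.05 mg/L.

L₀ ≈ 56.0 mg/L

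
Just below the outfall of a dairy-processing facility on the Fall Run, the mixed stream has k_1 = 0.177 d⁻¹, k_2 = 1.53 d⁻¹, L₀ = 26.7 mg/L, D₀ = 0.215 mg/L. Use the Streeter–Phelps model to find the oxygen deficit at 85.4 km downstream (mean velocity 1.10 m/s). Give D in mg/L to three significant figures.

Travel time t = x/v = 85.4 km / (1.10 m/s) = 85400 m / 1.10 m/s = 77640 s = 0.8986 d.
k_1 L₀/(k_2−k_1) = 0.177×26.7/(1.53−0.177) = 4.726/1.353 = 3.493 mg/L.
e^(−k_1 t) = e^(−0.177×0.8986) = 0.8530; e^(−k_2 t) = e^(−1.53×0.8986) = 0.2529.
D = 3.493 × (0.8530 − 0.2529) + 0.215 × 0.2529 = 2.096 + 0.05437 = 2.150 mg/L.

D ≈ 2.15 mg/L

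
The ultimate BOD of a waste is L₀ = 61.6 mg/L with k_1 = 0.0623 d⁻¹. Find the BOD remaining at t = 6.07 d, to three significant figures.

L_t = L₀ e^(−k_1 t) = 61.6 × e^(−0.0623×6.07) = 61.6 × 0.6851 = 42.20 mg/L.

L ≈ 42.2 mg/L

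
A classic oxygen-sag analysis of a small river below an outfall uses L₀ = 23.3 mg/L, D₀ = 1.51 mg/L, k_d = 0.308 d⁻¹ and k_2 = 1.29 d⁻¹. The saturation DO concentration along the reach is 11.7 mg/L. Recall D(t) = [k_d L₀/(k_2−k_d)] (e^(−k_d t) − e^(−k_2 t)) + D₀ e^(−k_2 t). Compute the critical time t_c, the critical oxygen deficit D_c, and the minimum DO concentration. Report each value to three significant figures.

t_c = [1/(k_2−k_d)] ln[(k_2/k_d)(1 − D₀(k_2−k_d)/(k_d L₀))]
= [1/(1.29−0.308)] ln[(1.29/0.308)(1 − 1.51×0.9820/(0.308×23.3))]
= (1/0.9820) ln[4.188 × 0.7934] = 1.018 × ln(3.323) = 1.018 × 1.201 = 1.223 d.
L(t_c) = L₀ e^(−k_d t_c) = 23.3 × 0.6862 = 15.99 mg/L, and at the critical point k_2 D_c = k_d L, so D_c = (0.308/1.29) × 15.99 = 3.817 mg/L.
Minimum DO = C_s − D_c = 11.7 − 3.817 = 7.883 mg/L.

t_c ≈ 1.22 d; D_c ≈ 3.82 mg/L; min DO ≈ 7.88 mg/L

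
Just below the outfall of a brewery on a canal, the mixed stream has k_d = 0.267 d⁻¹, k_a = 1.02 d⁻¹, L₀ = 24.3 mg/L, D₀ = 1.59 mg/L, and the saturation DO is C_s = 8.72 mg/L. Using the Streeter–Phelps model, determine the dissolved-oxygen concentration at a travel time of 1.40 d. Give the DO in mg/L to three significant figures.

DO ≈ 4.48 mg/L

k_d L₀/(k_a−k_d) = 0.267×24.3/(1.02−0.267) = 6.488/0.7530 = 8.616 mg/L.
e^(−k_d t) = e^(−0.267×1.400) = 0.6881; e^(−k_a t) = e^(−1.02×1.400) = 0.2398.
D = 8.616 × (0.6881 − 0.2398) + 1.59 × 0.2398 = 3.863 + 0.3813 = 4.244 mg/L.
DO = C_s − D = 8.72 − 4.244 = 4.476 mg/L.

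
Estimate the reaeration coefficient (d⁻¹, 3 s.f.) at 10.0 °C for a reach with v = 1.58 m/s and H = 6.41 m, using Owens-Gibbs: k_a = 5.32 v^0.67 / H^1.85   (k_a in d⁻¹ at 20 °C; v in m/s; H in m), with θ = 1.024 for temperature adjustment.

k_a ≈ 0.183 d⁻¹

k_a(20) = 5.32 × 1.58^0.67 / 6.41^1.85 = 5.32 × 1.359 / 31.09 = 0.2324 d⁻¹.
k_a(10.0) = 0.2324 × 1.024^(10.0−20) = 0.2324 × 0.7889 = 0.1834 d⁻¹.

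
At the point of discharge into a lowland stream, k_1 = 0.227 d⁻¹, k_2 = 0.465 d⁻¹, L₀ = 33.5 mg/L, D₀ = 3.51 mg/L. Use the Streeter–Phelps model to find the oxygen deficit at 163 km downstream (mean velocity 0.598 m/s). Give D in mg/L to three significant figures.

Travel time t = x/v = 163 km / (0.598 m/s) = 163000 m / 0.598 m/s = 272600 s = 3.155 d.
k_1 L₀/(k_2−k_1) = 0.227×33.5/(0.465−0.227) = 7.604/0.2380 = 31.95 mg/L.
e^(−k_1 t) = e^(−0.227×3.155) = 0.4886; e^(−k_2 t) = e^(−0.465×3.155) = 0.2306.
D = 31.95 × (0.4886 − 0.2306) + 3.51 × 0.2306 = 8.244 + 0.8095 = 9.053 mg/L.

D ≈ 9.05 mg/L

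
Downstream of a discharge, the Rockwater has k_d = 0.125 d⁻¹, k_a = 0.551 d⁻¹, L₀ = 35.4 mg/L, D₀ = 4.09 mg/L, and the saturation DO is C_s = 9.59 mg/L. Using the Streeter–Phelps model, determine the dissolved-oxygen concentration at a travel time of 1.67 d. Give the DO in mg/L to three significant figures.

k_d L₀/(k_a−k_d) = 0.125×35.4/(0.551−0.125) = 4.425/0.4260 = 10.39 mg/L.
e^(−k_d t) = e^(−0.125×1.670) = 0.8116; e^(−k_a t) = e^(−0.551×1.670) = 0.3985.
D = 10.39 × (0.8116 − 0.3985) + 4.09 × 0.3985 = 4.291 + 1.630 = 5.921 mg/L.
DO = C_s − D = 9.59 − 5.921 = 3.669 mg/L.

DO ≈ 3.67 mg/L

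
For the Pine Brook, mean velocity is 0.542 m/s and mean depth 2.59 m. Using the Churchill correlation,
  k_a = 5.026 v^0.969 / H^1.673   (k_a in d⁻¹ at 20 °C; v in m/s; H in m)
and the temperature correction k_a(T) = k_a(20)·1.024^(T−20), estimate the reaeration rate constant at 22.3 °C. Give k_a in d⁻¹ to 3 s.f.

k_a ≈ 0.597 d⁻¹

k_a(20) = 5.026 × 0.542^0.969 / 2.59^1.673 = 5.026 × 0.5524 / 4.914 = 0.5650 d⁻¹.
k_a(22.3) = 0.5650 × 1.024^(22.3−20) = 0.5650 × 1.056 = 0.5966 d⁻¹.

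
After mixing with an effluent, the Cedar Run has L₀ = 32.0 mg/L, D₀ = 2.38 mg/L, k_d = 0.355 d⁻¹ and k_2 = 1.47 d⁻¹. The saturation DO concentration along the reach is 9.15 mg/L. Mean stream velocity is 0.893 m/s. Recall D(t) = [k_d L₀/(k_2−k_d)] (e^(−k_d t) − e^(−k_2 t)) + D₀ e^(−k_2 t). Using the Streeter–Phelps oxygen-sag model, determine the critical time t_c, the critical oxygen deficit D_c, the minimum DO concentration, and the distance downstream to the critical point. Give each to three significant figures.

With k_2/k_d = 4.141 and 1 − D₀(k_2−k_d)/(k_d L₀) = 0.7664,
t_c = ln(4.141 × 0.7664) / (1.47 − 0.355) = ln(3.174) / 1.115 = 1.155/1.115 = 1.036 d.
D_c = (k_d/k_2) L₀ e^(−k_d t_c) = (0.355/1.47) × 32.0 × e^(−0.355×1.036) = 0.2415 × 32.0 × 0.6923 = 5.350 mg/L.
Minimum DO = C_s − D_c = 9.15 − 5.350 = 3.800 mg/L.
x_c = v t_c = 0.893 m/s × 1.036 d × 86400 s/d = 79910 m ≈ 79.9 km.

t_c ≈ 1.04 d; D_c ≈ 5.35 mg/L; min DO ≈ 3.80 mg/L; x_c ≈ 79.9 km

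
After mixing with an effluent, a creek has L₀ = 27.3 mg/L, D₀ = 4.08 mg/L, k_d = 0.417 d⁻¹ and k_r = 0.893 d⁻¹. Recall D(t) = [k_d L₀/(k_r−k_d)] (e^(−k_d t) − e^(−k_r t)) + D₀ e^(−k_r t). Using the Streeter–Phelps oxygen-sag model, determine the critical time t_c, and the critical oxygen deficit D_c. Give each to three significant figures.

t_c ≈ 1.21 d; D_c ≈ 7.71 mg/L

With k_r/k_d = 2.141 and 1 − D₀(k_r−k_d)/(k_d L₀) = 0.8294,
t_c = ln(2.141 × 0.8294) / (0.893 − 0.417) = ln(1.776) / 0.4760 = 0.5745/0.4760 = 1.207 d.
L(t_c) = L₀ e^(−k_d t_c) = 27.3 × 0.6046 = 16.50 mg/L, and at the critical point k_r D_c = k_d L, so D_c = (0.417/0.893) × 16.50 = 7.707 mg/L.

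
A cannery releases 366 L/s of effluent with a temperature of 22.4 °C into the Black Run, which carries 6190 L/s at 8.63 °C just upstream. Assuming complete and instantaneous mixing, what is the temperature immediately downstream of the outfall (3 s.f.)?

9.40 °C

Flow-weighted mixing: C = (Q_r C_r + Q_w C_w)/(Q_r + Q_w)
= (6190×8.63 + 366×22.4)/(6190 + 366) = 61620/6556 = 9.399 °C.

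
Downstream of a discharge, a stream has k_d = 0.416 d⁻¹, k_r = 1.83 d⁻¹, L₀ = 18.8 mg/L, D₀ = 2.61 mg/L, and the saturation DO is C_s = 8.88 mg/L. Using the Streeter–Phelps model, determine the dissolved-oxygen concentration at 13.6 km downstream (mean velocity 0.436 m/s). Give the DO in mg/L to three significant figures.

DO ≈ 5.63 mg/L

Travel time t = x/v = 13.6 km / (0.436 m/s) = 13600 m / 0.436 m/s = 31190 s = 0.3610 d.
k_d L₀/(k_r−k_d) = 0.416×18.8/(1.83−0.416) = 7.821/1.414 = 5.531 mg/L.
e^(−k_d t) = e^(−0.416×0.3610) = 0.8605; e^(−k_r t) = e^(−1.83×0.3610) = 0.5165.
D = 5.531 × (0.8605 − 0.5165) + 2.61 × 0.5165 = 1.903 + 1.348 = 3.251 mg/L.
DO = C_s − D = 8.88 − 3.251 = 5.629 mg/L.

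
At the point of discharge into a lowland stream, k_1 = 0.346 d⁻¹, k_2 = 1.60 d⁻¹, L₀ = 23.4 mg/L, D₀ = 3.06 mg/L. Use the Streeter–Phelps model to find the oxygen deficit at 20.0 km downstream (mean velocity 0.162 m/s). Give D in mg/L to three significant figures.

D ≈ 3.59 mg/L

Travel time t = x/v = 20.0 km / (0.162 m/s) = 20000 m / 0.162 m/s = 123500 s = 1.429 d.
k_1 L₀/(k_2−k_1) = 0.346×23.4/(1.60−0.346) = 8.096/1.254 = 6.456 mg/L.
e^(−k_1 t) = e^(−0.346×1.429) = 0.6099; e^(−k_2 t) = e^(−1.60×1.429) = 0.1016.
D = 6.456 × (0.6099 − 0.1016) + 3.06 × 0.1016 = 3.282 + 0.3110 = 3.593 mg/L.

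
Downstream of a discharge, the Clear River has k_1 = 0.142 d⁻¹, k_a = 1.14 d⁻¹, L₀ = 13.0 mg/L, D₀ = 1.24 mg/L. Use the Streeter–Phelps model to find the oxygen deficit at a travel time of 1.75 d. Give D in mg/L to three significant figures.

D ≈ 1.36 mg/L

k_1 L₀/(k_a−k_1) = 0.142×13.0/(1.14−0.142) = 1.846/0.9980 = 1.850 mg/L.
e^(−k_1 t) = e^(−0.142×1.750) = 0.7800; e^(−k_a t) = e^(−1.14×1.750) = 0.1360.
D = 1.850 × (0.7800 − 0.1360) + 1.24 × 0.1360 = 1.191 + 0.1687 = 1.360 mg/L.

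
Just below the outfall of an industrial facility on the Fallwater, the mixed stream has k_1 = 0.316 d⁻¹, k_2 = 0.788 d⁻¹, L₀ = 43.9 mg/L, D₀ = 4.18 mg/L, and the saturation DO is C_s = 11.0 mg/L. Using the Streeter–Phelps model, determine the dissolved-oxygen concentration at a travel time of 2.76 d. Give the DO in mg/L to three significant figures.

k_1 L₀/(k_2−k_1) = 0.316×43.9/(0.788−0.316) = 13.87/0.4720 = 29.39 mg/L.
e^(−k_1 t) = e^(−0.316×2.760) = 0.4180; e^(−k_2 t) = e^(−0.788×2.760) = 0.1136.
D = 29.39 × (0.4180 − 0.1136) + 4.18 × 0.1136 = 8.947 + 0.4749 = 9.422 mg/L.
DO = C_s − D = 11.0 − 9.422 = 1.578 mg/L.

DO ≈ 1.58 mg/L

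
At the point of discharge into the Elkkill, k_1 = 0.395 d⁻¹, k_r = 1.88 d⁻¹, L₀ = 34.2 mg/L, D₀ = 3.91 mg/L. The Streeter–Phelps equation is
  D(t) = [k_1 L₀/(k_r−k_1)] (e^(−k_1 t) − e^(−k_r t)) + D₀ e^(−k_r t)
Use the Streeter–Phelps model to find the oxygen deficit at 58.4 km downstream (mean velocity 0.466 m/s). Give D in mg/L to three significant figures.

Travel time t = x/v = 58.4 km / (0.466 m/s) = 58400 m / 0.466 m/s = 125300 s = 1.450 d.
k_1 L₀/(k_r−k_1) = 0.395×34.2/(1.88−0.395) = 13.51/1.485 = 9.097 mg/L.
e^(−k_1 t) = e^(−0.395×1.450) = 0.5639; e^(−k_r t) = e^(−1.88×1.450) = 0.06542.
D = 9.097 × (0.5639 − 0.06542) + 3.91 × 0.06542 = 4.534 + 0.2558 = 4.790 mg/L.

D ≈ 4.79 mg/L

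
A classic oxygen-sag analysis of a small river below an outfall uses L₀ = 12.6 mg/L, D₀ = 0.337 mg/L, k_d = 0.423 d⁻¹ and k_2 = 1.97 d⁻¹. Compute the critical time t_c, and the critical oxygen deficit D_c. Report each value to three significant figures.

t_c ≈ 0.928 d; D_c ≈ 1.83 mg/L

t_c = [1/(k_2−k_d)] ln[(k_2/k_d)(1 − D₀(k_2−k_d)/(k_d L₀))]
= [1/(1.97−0.423)] ln[(1.97/0.423)(1 − 0.337×1.547/(0.423×12.6))]
= (1/1.547) ln[4.657 × 0.9022] = 0.6464 × ln(4.202) = 0.6464 × 1.435 = 0.9279 d.
L(t_c) = L₀ e^(−k_d t_c) = 12.6 × 0.6754 = 8.510 mg/L, and at the critical point k_2 D_c = k_d L, so D_c = (0.423/1.97) × 8.510 = 1.827 mg/L.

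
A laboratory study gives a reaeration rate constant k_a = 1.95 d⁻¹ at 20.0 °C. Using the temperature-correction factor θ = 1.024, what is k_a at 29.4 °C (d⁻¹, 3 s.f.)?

k_a ≈ 2.44 d⁻¹

k_a(T₂) = k_a(T₁) · θ^(T₂−T₁) = 1.95 × 1.024^(29.4−20.0)
= 1.95 × 1.024^9.40 = 1.95 × 1.250 = 2.437 d⁻¹.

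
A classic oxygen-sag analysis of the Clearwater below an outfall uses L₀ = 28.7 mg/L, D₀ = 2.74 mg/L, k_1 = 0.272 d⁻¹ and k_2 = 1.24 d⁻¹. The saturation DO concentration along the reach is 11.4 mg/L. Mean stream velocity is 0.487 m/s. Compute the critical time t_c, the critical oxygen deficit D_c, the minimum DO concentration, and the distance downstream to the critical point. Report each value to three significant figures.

With k_2/k_1 = 4.559 and 1 − D₀(k_2−k_1)/(k_1 L₀) = 0.6602,
t_c = ln(4.559 × 0.6602) / (1.24 − 0.272) = ln(3.010) / 0.9680 = 1.102/0.9680 = 1.138 d.
D_c = (k_1/k_2) L₀ e^(−k_1 t_c) = (0.272/1.24) × 28.7 × e^(−0.272×1.138) = 0.2194 × 28.7 × 0.7337 = 4.619 mg/L.
Minimum DO = C_s − D_c = 11.4 − 4.619 = 6.781 mg/L.
x_c = v t_c = 0.487 m/s × 1.138 d × 86400 s/d = 47900 m ≈ 47.9 km.

t_c ≈ 1.14 d; D_c ≈ 4.62 mg/L; min DO ≈ 6.78 mg/L; x_c ≈ 47.9 km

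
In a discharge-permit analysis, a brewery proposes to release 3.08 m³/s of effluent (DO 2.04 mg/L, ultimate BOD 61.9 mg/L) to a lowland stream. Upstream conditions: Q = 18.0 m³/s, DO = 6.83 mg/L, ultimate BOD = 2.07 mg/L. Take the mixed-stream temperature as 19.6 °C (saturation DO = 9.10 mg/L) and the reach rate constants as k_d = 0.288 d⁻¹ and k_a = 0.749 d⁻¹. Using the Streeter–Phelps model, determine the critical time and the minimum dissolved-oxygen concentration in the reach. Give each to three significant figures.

Mixed DO = (18.0×6.83 + 3.08×2.04)/(18.0+3.08) = 129.2/21.08 = 6.130 mg/L.
Mixed L₀ = (18.0×2.07 + 3.08×61.9)/(21.08) = 227.9/21.08 = 10.81 mg/L.
Initial deficit D₀ = C_s − DO₀ = 9.10 − 6.130 = 2.970 mg/L.
t_c = (1/0.4610) ln[(0.749/0.288)(1 − 2.970×0.4610/(0.288×10.81))] = 2.169 × ln(1.457) = 0.8167 d.
D_c = (0.288/0.749) × 10.81 × e^(−0.288×0.8167) = 0.3845 × 10.81 × 0.7904 = 3.286 mg/L.
Minimum DO = 9.10 − 3.286 = 5.814 mg/L.

t_c ≈ 0.817 d; minimum DO ≈ 5.81 mg/L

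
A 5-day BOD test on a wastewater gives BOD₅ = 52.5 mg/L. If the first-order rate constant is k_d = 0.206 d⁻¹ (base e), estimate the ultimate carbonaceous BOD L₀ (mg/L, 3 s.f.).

BOD₅ = L₀(1 − e^(−5k_d)) ⇒ L₀ = BOD₅ / (1 − e^(−5×0.206))
= 52.5 / (1 − 0.3570) = 52.5 / 0.6430 = 81.65 mg/L.

L₀ ≈ 81.6 mg/L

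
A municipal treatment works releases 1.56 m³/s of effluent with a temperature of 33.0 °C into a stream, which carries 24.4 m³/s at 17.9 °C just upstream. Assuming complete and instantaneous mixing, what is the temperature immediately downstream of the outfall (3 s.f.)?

Flow-weighted mixing: C = (Q_r C_r + Q_w C_w)/(Q_r + Q_w)
= (24.4×17.9 + 1.56×33.0)/(24.4 + 1.56) = 488.2/25.96 = 18.81 °C.

18.8 °C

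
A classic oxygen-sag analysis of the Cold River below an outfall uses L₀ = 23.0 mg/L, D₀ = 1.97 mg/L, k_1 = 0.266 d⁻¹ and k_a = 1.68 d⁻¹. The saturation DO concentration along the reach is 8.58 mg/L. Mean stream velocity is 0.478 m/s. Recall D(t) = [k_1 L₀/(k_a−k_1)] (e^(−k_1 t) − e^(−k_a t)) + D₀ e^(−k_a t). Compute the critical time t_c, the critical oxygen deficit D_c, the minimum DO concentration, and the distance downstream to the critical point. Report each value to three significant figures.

t_c ≈ 0.874 d; D_c ≈ 2.89 mg/L; min DO ≈ 5.69 mg/L; x_c ≈ 36.1 km

With k_a/k_1 = 6.316 and 1 − D₀(k_a−k_1)/(k_1 L₀) = 0.5447,
t_c = ln(6.316 × 0.5447) / (1.68 − 0.266) = ln(3.440) / 1.414 = 1.236/1.414 = 0.8738 d.
L(t_c) = L₀ e^(−k_1 t_c) = 23.0 × 0.7926 = 18.23 mg/L, and at the critical point k_a D_c = k_1 L, so D_c = (0.266/1.68) × 18.23 = 2.886 mg/L.
Minimum DO = C_s − D_c = 8.58 − 2.886 = 5.694 mg/L.
x_c = v t_c = 0.478 m/s × 0.8738 d × 86400 s/d = 36090 m ≈ 36.1 km.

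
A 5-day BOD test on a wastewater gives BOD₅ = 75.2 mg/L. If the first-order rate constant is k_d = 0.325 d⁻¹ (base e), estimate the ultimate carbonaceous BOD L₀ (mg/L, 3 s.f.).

L₀ ≈ 93.6 mg/L

BOD₅ = L₀(1 − e^(−5k_d)) ⇒ L₀ = BOD₅ / (1 − e^(−5×0.325))
= 75.2 / (1 − 0.1969) = 75.2 / 0.8031 = 93.64 mg/L.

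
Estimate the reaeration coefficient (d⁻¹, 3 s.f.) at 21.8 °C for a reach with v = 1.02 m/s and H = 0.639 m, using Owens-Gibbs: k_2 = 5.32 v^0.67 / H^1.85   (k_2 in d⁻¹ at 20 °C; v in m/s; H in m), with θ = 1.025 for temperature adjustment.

k_2 ≈ 12.9 d⁻¹

k_2(20) = 5.32 × 1.02^0.67 / 0.639^1.85 = 5.32 × 1.013 / 0.4367 = 12.35 d⁻¹.
k_2(21.8) = 12.35 × 1.025^(21.8−20) = 12.35 × 1.045 = 12.91 d⁻¹.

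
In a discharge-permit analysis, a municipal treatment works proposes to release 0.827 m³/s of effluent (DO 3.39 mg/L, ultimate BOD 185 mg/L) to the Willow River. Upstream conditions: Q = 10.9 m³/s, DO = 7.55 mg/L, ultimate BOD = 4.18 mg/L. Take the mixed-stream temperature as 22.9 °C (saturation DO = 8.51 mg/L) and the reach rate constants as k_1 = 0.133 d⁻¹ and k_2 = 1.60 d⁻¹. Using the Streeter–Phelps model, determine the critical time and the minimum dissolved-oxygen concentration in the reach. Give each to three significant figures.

Mixed DO = (10.9×7.55 + 0.827×3.39)/(10.9+0.827) = 85.10/11.73 = 7.257 mg/L.
Mixed L₀ = (10.9×4.18 + 0.827×185)/(11.73) = 198.6/11.73 = 16.93 mg/L.
Initial deficit D₀ = C_s − DO₀ = 8.51 − 7.257 = 1.253 mg/L.
t_c = (1/1.467) ln[(1.60/0.133)(1 − 1.253×1.467/(0.133×16.93))] = 0.6817 × ln(2.207) = 0.5398 d.
D_c = (0.133/1.60) × 16.93 × e^(−0.133×0.5398) = 0.08313 × 16.93 × 0.9307 = 1.310 mg/L.
Minimum DO = 8.51 − 1.310 = 7.200 mg/L.

t_c ≈ 0.540 d; minimum DO ≈ 7.20 mg/L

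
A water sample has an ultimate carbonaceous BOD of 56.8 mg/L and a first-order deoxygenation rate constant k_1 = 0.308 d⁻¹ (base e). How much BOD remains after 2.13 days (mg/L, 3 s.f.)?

L ≈ 29.5 mg/L

L_t = L₀ e^(−k_1 t) = 56.8 × e^(−0.308×2.13) = 56.8 × 0.5189 = 29.47 mg/L.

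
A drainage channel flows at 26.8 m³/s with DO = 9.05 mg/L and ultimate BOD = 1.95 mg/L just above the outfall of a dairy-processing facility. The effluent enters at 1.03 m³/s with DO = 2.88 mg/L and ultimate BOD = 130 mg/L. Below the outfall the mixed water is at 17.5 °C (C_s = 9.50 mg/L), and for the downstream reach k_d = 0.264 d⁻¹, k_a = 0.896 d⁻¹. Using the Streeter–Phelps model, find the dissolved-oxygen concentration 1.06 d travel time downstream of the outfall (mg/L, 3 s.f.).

Mixed DO = (26.8×9.05 + 1.03×2.88)/(26.8+1.03) = 245.5/27.83 = 8.822 mg/L.
Mixed L₀ = (26.8×1.95 + 1.03×130)/(27.83) = 186.2/27.83 = 6.689 mg/L.
Initial deficit D₀ = C_s − DO₀ = 9.50 − 8.822 = 0.6784 mg/L.
D(1.06) = [0.264×6.689/(0.896−0.264)](e^(−0.264×1.06) − e^(−0.896×1.06)) + 0.6784 e^(−0.896×1.06)
= 2.794 × (0.7559 − 0.3868) + 0.6784 × 0.3868 = 1.294 mg/L.
DO = 9.50 − 1.294 = 8.206 mg/L.

DO ≈ 8.21 mg/L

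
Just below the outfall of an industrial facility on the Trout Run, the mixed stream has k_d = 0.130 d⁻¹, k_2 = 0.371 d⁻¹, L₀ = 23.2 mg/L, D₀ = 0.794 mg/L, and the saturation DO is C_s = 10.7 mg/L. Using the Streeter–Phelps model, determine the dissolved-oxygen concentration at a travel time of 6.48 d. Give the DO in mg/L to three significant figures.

k_d L₀/(k_2−k_d) = 0.130×23.2/(0.371−0.130) = 3.016/0.2410 = 12.51 mg/L.
e^(−k_d t) = e^(−0.130×6.480) = 0.4307; e^(−k_2 t) = e^(−0.371×6.480) = 0.09035.
D = 12.51 × (0.4307 − 0.09035) + 0.794 × 0.09035 = 4.259 + 0.07174 = 4.331 mg/L.
DO = C_s − D = 10.7 − 4.331 = 6.369 mg/L.

DO ≈ 6.37 mg/L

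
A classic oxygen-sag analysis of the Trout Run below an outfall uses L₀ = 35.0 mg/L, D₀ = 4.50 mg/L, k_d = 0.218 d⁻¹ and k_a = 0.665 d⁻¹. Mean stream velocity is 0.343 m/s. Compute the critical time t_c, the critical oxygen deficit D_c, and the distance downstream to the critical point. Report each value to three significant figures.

t_c ≈ 1.81 d; D_c ≈ 7.73 mg/L; x_c ≈ 53.7 km

t_c = [1/(k_a−k_d)] ln[(k_a/k_d)(1 − D₀(k_a−k_d)/(k_d L₀))]
= [1/(0.665−0.218)] ln[(0.665/0.218)(1 − 4.50×0.4470/(0.218×35.0))]
= (1/0.4470) ln[3.050 × 0.7364] = 2.237 × ln(2.246) = 2.237 × 0.8093 = 1.810 d.
D_c = (k_d/k_a) L₀ e^(−k_d t_c) = (0.218/0.665) × 35.0 × e^(−0.218×1.810) = 0.3278 × 35.0 × 0.6739 = 7.732 mg/L.
x_c = v t_c = 0.343 m/s × 1.810 d × 86400 s/d = 53650 m ≈ 53.7 km.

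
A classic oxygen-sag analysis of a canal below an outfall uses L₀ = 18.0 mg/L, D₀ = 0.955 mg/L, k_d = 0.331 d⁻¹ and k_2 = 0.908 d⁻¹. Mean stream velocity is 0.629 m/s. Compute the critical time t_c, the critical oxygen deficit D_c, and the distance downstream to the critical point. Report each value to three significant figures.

t_c ≈ 1.58 d; D_c ≈ 3.89 mg/L; x_c ≈ 85.9 km

At the critical point dD/dt = 0, so k_d L₀ e^(−k_d t) = k_2 D. Substituting D(t) from the Streeter–Phelps equation and solving for t gives
t_c = ln[(k_2/k_d)(1 − D₀(k_2−k_d)/(k_d L₀))] / (k_2−k_d).
Here k_2−k_d = 0.5770 d⁻¹ and 1 − D₀(k_2−k_d)/(k_d L₀) = 1 − 0.955×0.5770/(0.331×18.0) = 0.9075, so
t_c = ln(2.743 × 0.9075) / 0.5770 = 0.9121 / 0.5770 = 1.581 d.
L(t_c) = L₀ e^(−k_d t_c) = 18.0 × 0.5926 = 10.67 mg/L, and at the critical point k_2 D_c = k_d L, so D_c = (0.331/0.908) × 10.67 = 3.889 mg/L.
x_c = v t_c = 0.629 m/s × 1.581 d × 86400 s/d = 85910 m ≈ 85.9 km.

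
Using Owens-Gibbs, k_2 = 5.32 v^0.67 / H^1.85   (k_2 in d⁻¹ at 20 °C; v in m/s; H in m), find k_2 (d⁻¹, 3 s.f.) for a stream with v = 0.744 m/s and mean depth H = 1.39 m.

k_2 = 5.32 × 0.744^0.67 / 1.39^1.85 = 5.32 × 0.8203 / 1.839 = 2.373 d⁻¹.

k_2 ≈ 2.37 d⁻¹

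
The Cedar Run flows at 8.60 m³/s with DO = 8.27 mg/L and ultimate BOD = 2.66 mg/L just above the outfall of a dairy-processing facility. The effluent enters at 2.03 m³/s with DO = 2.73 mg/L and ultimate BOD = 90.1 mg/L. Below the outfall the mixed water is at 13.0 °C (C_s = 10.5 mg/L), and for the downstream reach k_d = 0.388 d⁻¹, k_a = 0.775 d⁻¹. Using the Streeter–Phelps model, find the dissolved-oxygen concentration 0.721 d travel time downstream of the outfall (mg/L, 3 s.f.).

DO ≈ 5.05 mg/L

Mixed DO = (8.60×8.27 + 2.03×2.73)/(8.60+2.03) = 76.66/10.63 = 7.212 mg/L.
Mixed L₀ = (8.60×2.66 + 2.03×90.1)/(10.63) = 205.8/10.63 = 19.36 mg/L.
Initial deficit D₀ = C_s − DO₀ = 10.5 − 7.212 = 3.288 mg/L.
D(0.721) = [0.388×19.36/(0.775−0.388)](e^(−0.388×0.721) − e^(−0.775×0.721)) + 3.288 e^(−0.775×0.721)
= 19.41 × (0.7560 − 0.5719) + 3.288 × 0.5719 = 5.453 mg/L.
DO = 10.5 − 5.453 = 5.047 mg/L.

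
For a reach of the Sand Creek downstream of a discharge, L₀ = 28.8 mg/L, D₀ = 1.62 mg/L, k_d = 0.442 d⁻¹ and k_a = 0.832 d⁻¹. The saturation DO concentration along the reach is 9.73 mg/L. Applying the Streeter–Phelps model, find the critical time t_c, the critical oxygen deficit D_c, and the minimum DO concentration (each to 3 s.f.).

t_c ≈ 1.49 d; D_c ≈ 7.91 mg/L; min DO ≈ 1.82 mg/L

t_c = [1/(k_a−k_d)] ln[(k_a/k_d)(1 − D₀(k_a−k_d)/(k_d L₀))]
= [1/(0.832−0.442)] ln[(0.832/0.442)(1 − 1.62×0.3900/(0.442×28.8))]
= (1/0.3900) ln[1.882 × 0.9504] = 2.564 × ln(1.789) = 2.564 × 0.5816 = 1.491 d.
D_c = (k_d/k_a) L₀ e^(−k_d t_c) = (0.442/0.832) × 28.8 × e^(−0.442×1.491) = 0.5312 × 28.8 × 0.5173 = 7.914 mg/L.
Minimum DO = C_s − D_c = 9.73 − 7.914 = 1.816 mg/L.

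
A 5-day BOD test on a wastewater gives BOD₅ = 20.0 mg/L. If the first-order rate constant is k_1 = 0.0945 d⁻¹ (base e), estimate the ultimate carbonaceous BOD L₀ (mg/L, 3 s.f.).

L₀ ≈ 53.1 mg/L

BOD₅ = L₀(1 − e^(−5k_1)) ⇒ L₀ = BOD₅ / (1 − e^(−5×0.0945))
= 20.0 / (1 − 0.6234) = 20.0 / 0.3766 = 53.11 mg/L.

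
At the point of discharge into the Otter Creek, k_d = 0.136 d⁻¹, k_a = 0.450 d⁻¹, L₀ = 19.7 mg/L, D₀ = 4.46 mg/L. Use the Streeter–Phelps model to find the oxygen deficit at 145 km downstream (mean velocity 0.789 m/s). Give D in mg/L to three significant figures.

D ≈ 4.83 mg/L

Travel time t = x/v = 145 km / (0.789 m/s) = 145000 m / 0.789 m/s = 183800 s = 2.127 d.
k_d L₀/(k_a−k_d) = 0.136×19.7/(0.450−0.136) = 2.679/0.3140 = 8.532 mg/L.
e^(−k_d t) = e^(−0.136×2.127) = 0.7488; e^(−k_a t) = e^(−0.450×2.127) = 0.3840.
D = 8.532 × (0.7488 − 0.3840) + 4.46 × 0.3840 = 3.113 + 1.713 = 4.825 mg/L.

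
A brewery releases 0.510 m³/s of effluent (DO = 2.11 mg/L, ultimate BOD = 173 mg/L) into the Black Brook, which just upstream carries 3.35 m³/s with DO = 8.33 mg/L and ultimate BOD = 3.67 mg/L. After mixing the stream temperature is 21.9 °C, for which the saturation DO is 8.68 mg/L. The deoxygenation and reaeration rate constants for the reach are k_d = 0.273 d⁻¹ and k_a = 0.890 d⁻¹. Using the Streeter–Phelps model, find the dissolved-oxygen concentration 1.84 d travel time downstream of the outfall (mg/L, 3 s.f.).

DO ≈ 3.72 mg/L

Mixed DO = (3.35×8.33 + 0.510×2.11)/(3.35+0.510) = 28.98/3.860 = 7.508 mg/L.
Mixed L₀ = (3.35×3.67 + 0.510×173)/(3.860) = 100.5/3.860 = 26.04 mg/L.
Initial deficit D₀ = C_s − DO₀ = 8.68 − 7.508 = 1.172 mg/L.
D(1.84) = [0.273×26.04/(0.890−0.273)](e^(−0.273×1.84) − e^(−0.890×1.84)) + 1.172 e^(−0.890×1.84)
= 11.52 × (0.6051 − 0.1944) + 1.172 × 0.1944 = 4.960 mg/L.
DO = 8.68 − 4.960 = 3.720 mg/L.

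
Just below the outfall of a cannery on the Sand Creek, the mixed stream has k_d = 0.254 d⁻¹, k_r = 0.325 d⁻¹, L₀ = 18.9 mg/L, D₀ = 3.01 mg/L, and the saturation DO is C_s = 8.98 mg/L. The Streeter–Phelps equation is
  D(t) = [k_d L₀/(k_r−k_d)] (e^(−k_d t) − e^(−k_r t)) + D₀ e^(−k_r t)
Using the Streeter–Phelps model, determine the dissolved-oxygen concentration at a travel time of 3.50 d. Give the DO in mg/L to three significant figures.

k_d L₀/(k_r−k_d) = 0.254×18.9/(0.325−0.254) = 4.801/0.07100 = 67.61 mg/L.
e^(−k_d t) = e^(−0.254×3.500) = 0.4111; e^(−k_r t) = e^(−0.325×3.500) = 0.3206.
D = 67.61 × (0.4111 − 0.3206) + 3.01 × 0.3206 = 6.115 + 0.9651 = 7.081 mg/L.
DO = C_s − D = 8.98 − 7.081 = 1.899 mg/L.

DO ≈ 1.90 mg/L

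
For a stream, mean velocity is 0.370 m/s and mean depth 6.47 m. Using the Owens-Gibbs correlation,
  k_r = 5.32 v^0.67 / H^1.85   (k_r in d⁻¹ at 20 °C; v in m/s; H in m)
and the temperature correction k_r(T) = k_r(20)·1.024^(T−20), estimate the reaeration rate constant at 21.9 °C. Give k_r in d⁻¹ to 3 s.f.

k_r ≈ 0.0904 d⁻¹

k_r(20) = 5.32 × 0.370^0.67 / 6.47^1.85 = 5.32 × 0.5137 / 31.64 = 0.08638 d⁻¹.
k_r(21.9) = 0.08638 × 1.024^(21.9−20) = 0.08638 × 1.046 = 0.09037 d⁻¹.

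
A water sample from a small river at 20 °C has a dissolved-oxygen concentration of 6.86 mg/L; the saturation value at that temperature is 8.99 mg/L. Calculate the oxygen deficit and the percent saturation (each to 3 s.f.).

D ≈ 2.13 mg/L; 76.3 % saturation

D = C_s − C = 8.99 − 6.86 = 2.13 mg/L.
% saturation = 6.86/8.99 × 100 = 76.3 %.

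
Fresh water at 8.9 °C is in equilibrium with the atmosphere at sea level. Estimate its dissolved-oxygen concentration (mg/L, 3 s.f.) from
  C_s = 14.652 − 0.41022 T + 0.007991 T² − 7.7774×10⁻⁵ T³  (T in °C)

C_s = 14.652 − 0.41022×8.9 + 0.007991×8.9² − 7.7774×10⁻⁵×8.9³ = 11.58 mg/L.

C_s ≈ 11.6 mg/L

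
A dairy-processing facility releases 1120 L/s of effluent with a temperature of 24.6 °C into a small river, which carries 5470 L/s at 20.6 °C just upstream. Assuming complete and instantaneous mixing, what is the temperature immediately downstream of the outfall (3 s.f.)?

Flow-weighted mixing: C = (Q_r C_r + Q_w C_w)/(Q_r + Q_w)
= (5470×20.6 + 1120×24.6)/(5470 + 1120) = 140200/6590 = 21.28 °C.

21.3 °C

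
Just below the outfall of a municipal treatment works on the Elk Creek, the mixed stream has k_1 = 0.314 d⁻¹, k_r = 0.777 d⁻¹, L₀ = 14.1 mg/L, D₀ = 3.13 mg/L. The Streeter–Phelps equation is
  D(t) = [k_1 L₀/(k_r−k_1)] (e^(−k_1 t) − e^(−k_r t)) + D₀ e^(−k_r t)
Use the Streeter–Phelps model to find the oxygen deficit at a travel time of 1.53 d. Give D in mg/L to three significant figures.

D ≈ 3.96 mg/L

k_1 L₀/(k_r−k_1) = 0.314×14.1/(0.777−0.314) = 4.427/0.4630 = 9.562 mg/L.
e^(−k_1 t) = e^(−0.314×1.530) = 0.6185; e^(−k_r t) = e^(−0.777×1.530) = 0.3046.
D = 9.562 × (0.6185 − 0.3046) + 3.13 × 0.3046 = 3.002 + 0.9533 = 3.955 mg/L.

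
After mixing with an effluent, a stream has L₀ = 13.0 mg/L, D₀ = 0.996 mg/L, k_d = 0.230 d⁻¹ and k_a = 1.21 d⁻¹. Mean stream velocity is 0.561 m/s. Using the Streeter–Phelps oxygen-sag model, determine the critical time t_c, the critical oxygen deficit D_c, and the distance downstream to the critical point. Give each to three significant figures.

With k_a/k_d = 5.261 and 1 − D₀(k_a−k_d)/(k_d L₀) = 0.6736,
t_c = ln(5.261 × 0.6736) / (1.21 − 0.230) = ln(3.543) / 0.9800 = 1.265/0.9800 = 1.291 d.
L(t_c) = L₀ e^(−k_d t_c) = 13.0 × 0.7431 = 9.660 mg/L, and at the critical point k_a D_c = k_d L, so D_c = (0.230/1.21) × 9.660 = 1.836 mg/L.
x_c = v t_c = 0.561 m/s × 1.291 d × 86400 s/d = 62570 m ≈ 62.6 km.

t_c ≈ 1.29 d; D_c ≈ 1.84 mg/L; x_c ≈ 62.6 km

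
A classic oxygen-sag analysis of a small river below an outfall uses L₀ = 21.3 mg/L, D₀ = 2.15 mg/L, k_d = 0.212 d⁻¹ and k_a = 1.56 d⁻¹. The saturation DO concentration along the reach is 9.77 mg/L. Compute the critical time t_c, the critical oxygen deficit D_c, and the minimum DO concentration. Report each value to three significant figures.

t_c ≈ 0.719 d; D_c ≈ 2.49 mg/L; min DO ≈ 7.28 mg/L

At the critical point dD/dt = 0, so k_d L₀ e^(−k_d t) = k_a D. Substituting D(t) from the Streeter–Phelps equation and solving for t gives
t_c = ln[(k_a/k_d)(1 − D₀(k_a−k_d)/(k_d L₀))] / (k_a−k_d).
Here k_a−k_d = 1.348 d⁻¹ and 1 − D₀(k_a−k_d)/(k_d L₀) = 1 − 2.15×1.348/(0.212×21.3) = 0.3582, so
t_c = ln(7.358 × 0.3582) / 1.348 = 0.9691 / 1.348 = 0.7189 d.
D_c = (k_d/k_a) L₀ e^(−k_d t_c) = (0.212/1.56) × 21.3 × e^(−0.212×0.7189) = 0.1359 × 21.3 × 0.8586 = 2.485 mg/L.
Minimum DO = C_s − D_c = 9.77 − 2.485 = 7.285 mg/L.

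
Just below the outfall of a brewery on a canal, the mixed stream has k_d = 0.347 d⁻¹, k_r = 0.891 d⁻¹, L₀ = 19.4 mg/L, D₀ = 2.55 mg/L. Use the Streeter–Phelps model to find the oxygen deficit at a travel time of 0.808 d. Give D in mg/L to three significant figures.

k_d L₀/(k_r−k_d) = 0.347×19.4/(0.891−0.347) = 6.732/0.5440 = 12.37 mg/L.
e^(−k_d t) = e^(−0.347×0.8080) = 0.7555; e^(−k_r t) = e^(−0.891×0.8080) = 0.4868.
D = 12.37 × (0.7555 − 0.4868) + 2.55 × 0.4868 = 3.325 + 1.241 = 4.567 mg/L.

D ≈ 4.57 mg/L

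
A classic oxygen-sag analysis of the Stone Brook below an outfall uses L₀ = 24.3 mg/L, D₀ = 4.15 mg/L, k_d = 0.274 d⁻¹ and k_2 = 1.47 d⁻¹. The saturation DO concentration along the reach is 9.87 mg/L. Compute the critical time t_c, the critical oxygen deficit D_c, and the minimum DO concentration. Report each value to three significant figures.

With k_2/k_d = 5.365 and 1 − D₀(k_2−k_d)/(k_d L₀) = 0.2545,
t_c = ln(5.365 × 0.2545) / (1.47 − 0.274) = ln(1.366) / 1.196 = 0.3116/1.196 = 0.2605 d.
L(t_c) = L₀ e^(−k_d t_c) = 24.3 × 0.9311 = 22.63 mg/L, and at the critical point k_2 D_c = k_d L, so D_c = (0.274/1.47) × 22.63 = 4.217 mg/L.
Minimum DO = C_s − D_c = 9.87 − 4.217 = 5.653 mg/L.

t_c ≈ 0.261 d; D_c ≈ 4.22 mg/L; min DO ≈ 5.65 mg/L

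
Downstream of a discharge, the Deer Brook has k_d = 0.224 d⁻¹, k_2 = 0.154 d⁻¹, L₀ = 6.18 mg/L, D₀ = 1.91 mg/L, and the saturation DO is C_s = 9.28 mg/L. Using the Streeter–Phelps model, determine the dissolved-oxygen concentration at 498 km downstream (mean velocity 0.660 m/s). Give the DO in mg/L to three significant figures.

DO ≈ 6.43 mg/L

Travel time t = x/v = 498 km / (0.660 m/s) = 498000 m / 0.660 m/s = 754500 s = 8.733 d.
k_d L₀/(k_2−k_d) = 0.224×6.18/(0.154−0.224) = 1.384/-0.07000 = -19.78 mg/L.
e^(−k_d t) = e^(−0.224×8.733) = 0.1414; e^(−k_2 t) = e^(−0.154×8.733) = 0.2606.
D = -19.78 × (0.1414 − 0.2606) + 1.91 × 0.2606 = 2.357 + 0.4977 = 2.854 mg/L.
DO = C_s − D = 9.28 − 2.854 = 6.426 mg/L.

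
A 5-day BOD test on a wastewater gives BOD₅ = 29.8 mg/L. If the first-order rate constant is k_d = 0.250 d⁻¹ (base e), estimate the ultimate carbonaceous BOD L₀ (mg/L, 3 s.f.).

BOD₅ = L₀(1 − e^(−5k_d)) ⇒ L₀ = BOD₅ / (1 − e^(−5×0.250))
= 29.8 / (1 − 0.2865) = 29.8 / 0.7135 = 41.77 mg/L.

L₀ ≈ 41.8 mg/L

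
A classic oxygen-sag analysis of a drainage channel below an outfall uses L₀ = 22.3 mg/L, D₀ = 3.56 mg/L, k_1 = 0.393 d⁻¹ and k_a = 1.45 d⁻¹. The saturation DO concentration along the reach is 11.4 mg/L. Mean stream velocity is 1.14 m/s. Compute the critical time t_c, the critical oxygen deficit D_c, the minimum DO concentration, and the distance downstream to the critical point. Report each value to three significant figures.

t_c ≈ 0.704 d; D_c ≈ 4.58 mg/L; min DO ≈ 6.82 mg/L; x_c ≈ 69.4 km

At the critical point dD/dt = 0, so k_1 L₀ e^(−k_1 t) = k_a D. Substituting D(t) from the Streeter–Phelps equation and solving for t gives
t_c = ln[(k_a/k_1)(1 − D₀(k_a−k_1)/(k_1 L₀))] / (k_a−k_1).
Here k_a−k_1 = 1.057 d⁻¹ and 1 − D₀(k_a−k_1)/(k_1 L₀) = 1 − 3.56×1.057/(0.393×22.3) = 0.5706, so
t_c = ln(3.690 × 0.5706) / 1.057 = 0.7445 / 1.057 = 0.7044 d.
L(t_c) = L₀ e^(−k_1 t_c) = 22.3 × 0.7582 = 16.91 mg/L, and at the critical point k_a D_c = k_1 L, so D_c = (0.393/1.45) × 16.91 = 4.583 mg/L.
Minimum DO = C_s − D_c = 11.4 − 4.583 = 6.817 mg/L.
x_c = v t_c = 1.14 m/s × 0.7044 d × 86400 s/d = 69380 m ≈ 69.4 km.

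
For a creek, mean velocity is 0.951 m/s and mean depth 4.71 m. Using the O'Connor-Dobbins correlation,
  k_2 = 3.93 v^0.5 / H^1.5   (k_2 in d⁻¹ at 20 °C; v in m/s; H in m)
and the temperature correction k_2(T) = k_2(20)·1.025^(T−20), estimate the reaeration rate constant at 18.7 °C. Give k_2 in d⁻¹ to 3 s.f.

k_2 ≈ 0.363 d⁻¹

k_2(20) = 3.93 × 0.951^0.5 / 4.71^1.5 = 3.93 × 0.9752 / 10.22 = 0.3749 d⁻¹.
k_2(18.7) = 0.3749 × 1.025^(18.7−20) = 0.3749 × 0.9684 = 0.3631 d⁻¹.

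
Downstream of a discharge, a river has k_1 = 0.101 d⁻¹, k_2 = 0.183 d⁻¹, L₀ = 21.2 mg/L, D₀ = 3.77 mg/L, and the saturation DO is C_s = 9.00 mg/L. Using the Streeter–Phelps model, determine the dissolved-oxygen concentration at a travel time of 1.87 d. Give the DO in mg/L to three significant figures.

k_1 L₀/(k_2−k_1) = 0.101×21.2/(0.183−0.101) = 2.141/0.08200 = 26.11 mg/L.
e^(−k_1 t) = e^(−0.101×1.870) = 0.8279; e^(−k_2 t) = e^(−0.183×1.870) = 0.7102.
D = 26.11 × (0.8279 − 0.7102) + 3.77 × 0.7102 = 3.073 + 2.677 = 5.751 mg/L.
DO = C_s − D = 9.00 − 5.751 = 3.249 mg/L.

DO ≈ 3.25 mg/L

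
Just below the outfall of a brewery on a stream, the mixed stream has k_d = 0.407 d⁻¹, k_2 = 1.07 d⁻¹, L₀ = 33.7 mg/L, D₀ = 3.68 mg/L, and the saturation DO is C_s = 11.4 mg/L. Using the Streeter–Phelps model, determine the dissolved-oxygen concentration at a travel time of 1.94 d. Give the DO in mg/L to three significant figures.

DO ≈ 4.14 mg/L

k_d L₀/(k_2−k_d) = 0.407×33.7/(1.07−0.407) = 13.72/0.6630 = 20.69 mg/L.
e^(−k_d t) = e^(−0.407×1.940) = 0.4540; e^(−k_2 t) = e^(−1.07×1.940) = 0.1255.
D = 20.69 × (0.4540 − 0.1255) + 3.68 × 0.1255 = 6.798 + 0.4617 = 7.259 mg/L.
DO = C_s − D = 11.4 − 7.259 = 4.141 mg/L.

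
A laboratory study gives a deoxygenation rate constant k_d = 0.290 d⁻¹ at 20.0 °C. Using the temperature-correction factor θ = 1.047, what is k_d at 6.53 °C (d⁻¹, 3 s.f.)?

k_d(T₂) = k_d(T₁) · θ^(T₂−T₁) = 0.290 × 1.047^(6.53−20.0)
= 0.290 × 1.047^-13.5 = 0.290 × 0.5387 = 0.1562 d⁻¹.

k_d ≈ 0.156 d⁻¹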